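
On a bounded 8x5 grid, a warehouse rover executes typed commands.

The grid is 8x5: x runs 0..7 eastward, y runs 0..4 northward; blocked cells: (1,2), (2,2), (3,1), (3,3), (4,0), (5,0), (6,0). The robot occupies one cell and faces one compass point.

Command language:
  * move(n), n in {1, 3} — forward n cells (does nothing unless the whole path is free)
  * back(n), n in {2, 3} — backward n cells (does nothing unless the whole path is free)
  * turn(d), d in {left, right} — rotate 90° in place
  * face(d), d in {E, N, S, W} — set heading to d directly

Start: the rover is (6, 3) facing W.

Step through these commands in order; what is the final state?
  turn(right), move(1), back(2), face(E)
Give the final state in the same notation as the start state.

(6, 2) facing E

from: (6, 3) facing W
t=1 turn(right) ⇒ (6, 3) facing N
t=2 move(1) ⇒ (6, 4) facing N
t=3 back(2) ⇒ (6, 2) facing N
t=4 face(E) ⇒ (6, 2) facing E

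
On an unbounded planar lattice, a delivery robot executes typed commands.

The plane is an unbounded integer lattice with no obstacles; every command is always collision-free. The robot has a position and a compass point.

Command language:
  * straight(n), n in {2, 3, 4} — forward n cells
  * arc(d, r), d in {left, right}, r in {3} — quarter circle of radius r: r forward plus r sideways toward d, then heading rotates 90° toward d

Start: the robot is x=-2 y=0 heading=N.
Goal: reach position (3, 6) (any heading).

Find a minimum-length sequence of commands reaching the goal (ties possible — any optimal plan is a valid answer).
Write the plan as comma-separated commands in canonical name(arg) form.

begin: x=-2 y=0 heading=N
1. straight(3) → x=-2 y=3 heading=N
2. arc(right, 3) → x=1 y=6 heading=E
3. straight(2) → x=3 y=6 heading=E
shorter routes all fall short; 3 is best.

straight(3), arc(right, 3), straight(2)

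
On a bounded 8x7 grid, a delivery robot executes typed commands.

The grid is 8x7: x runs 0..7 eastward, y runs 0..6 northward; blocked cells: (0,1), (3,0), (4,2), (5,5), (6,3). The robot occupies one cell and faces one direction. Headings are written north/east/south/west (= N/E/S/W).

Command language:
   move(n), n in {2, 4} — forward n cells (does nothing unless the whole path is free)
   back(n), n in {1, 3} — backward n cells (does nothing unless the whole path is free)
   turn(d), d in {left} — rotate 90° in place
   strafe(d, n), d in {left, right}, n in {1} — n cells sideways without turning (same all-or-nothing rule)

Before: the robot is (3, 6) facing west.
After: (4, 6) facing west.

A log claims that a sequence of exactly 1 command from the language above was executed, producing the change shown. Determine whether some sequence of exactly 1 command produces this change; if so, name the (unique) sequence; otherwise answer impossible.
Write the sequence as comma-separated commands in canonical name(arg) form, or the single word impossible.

key: still facing W — the one step turns nothing
begin: (3, 6) facing west
1. back(1) → (4, 6) facing west
all 7 alternatives checked — unique.

back(1)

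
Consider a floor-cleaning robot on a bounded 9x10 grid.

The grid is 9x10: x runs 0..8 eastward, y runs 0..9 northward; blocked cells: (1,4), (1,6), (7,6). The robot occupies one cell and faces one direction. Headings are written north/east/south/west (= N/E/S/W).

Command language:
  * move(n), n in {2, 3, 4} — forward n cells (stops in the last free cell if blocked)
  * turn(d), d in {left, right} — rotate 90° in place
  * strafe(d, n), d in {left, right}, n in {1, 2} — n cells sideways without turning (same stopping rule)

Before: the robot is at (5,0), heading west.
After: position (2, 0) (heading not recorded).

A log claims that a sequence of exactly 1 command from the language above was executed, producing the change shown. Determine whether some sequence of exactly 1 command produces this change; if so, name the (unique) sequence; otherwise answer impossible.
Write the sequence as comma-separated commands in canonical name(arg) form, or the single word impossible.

move(3)

initial: at (5,0), heading west
step 1 (move(3)): at (2,0), heading west
uniquely the one of 9 1-step routes that fits.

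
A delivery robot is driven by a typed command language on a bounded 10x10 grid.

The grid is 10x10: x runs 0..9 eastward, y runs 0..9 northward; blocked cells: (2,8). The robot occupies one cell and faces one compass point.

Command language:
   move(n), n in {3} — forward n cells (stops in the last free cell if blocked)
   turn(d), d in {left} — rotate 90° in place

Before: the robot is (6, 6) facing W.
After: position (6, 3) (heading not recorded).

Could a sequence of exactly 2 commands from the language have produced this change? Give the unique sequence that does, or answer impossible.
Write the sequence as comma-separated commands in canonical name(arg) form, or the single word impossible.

key: running move(3) before turn(left) would end elsewhere — order is forced
start: (6, 6) facing W
step 1 (turn(left)): (6, 6) facing S
step 2 (move(3)): (6, 3) facing S
no other 2-command option fits: unique.

turn(left), move(3)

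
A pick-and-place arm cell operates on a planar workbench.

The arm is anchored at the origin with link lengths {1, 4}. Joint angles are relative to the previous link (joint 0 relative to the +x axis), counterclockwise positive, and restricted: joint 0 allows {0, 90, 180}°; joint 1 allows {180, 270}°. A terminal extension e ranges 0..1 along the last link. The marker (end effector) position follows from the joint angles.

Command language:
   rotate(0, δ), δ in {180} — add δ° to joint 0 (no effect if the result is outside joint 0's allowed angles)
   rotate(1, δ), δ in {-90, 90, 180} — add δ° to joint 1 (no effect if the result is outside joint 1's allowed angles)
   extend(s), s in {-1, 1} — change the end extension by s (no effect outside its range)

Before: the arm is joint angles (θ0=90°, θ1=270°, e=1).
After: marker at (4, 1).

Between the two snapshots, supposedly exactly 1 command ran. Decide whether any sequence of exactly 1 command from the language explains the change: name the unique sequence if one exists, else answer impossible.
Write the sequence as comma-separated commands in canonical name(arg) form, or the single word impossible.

extend(-1)

initial: joint angles (θ0=90°, θ1=270°, e=1)
t=1 extend(-1) ⇒ joint angles (θ0=90°, θ1=270°, e=0)
all 6 alternatives checked — unique.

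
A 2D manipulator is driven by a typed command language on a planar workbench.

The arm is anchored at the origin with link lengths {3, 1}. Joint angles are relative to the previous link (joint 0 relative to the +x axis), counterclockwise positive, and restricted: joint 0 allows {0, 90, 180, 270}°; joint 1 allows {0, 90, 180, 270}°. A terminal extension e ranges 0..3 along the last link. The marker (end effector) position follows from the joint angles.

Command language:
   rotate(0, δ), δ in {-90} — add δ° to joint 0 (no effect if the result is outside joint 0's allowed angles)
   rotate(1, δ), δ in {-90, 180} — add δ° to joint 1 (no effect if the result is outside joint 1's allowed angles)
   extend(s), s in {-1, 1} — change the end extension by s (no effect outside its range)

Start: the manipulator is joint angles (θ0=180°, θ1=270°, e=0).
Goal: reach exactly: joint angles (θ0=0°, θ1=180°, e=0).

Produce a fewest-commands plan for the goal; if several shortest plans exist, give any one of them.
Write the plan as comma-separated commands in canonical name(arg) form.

rotate(0, -90), rotate(0, -90), rotate(1, -90)

begin: joint angles (θ0=180°, θ1=270°, e=0)
1. rotate(0, -90) → joint angles (θ0=90°, θ1=270°, e=0)
2. rotate(0, -90) → joint angles (θ0=0°, θ1=270°, e=0)
3. rotate(1, -90) → joint angles (θ0=0°, θ1=180°, e=0)
shorter routes all fall short; 3 is best.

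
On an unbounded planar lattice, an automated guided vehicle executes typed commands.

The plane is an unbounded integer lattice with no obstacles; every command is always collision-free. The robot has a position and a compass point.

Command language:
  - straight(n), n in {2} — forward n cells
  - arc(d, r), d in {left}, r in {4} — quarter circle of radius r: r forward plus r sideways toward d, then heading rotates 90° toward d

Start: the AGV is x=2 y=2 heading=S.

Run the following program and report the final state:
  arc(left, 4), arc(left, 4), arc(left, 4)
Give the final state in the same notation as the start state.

x=6 y=6 heading=W

initial: x=2 y=2 heading=S
step 1 (arc(left, 4)): x=6 y=-2 heading=E
step 2 (arc(left, 4)): x=10 y=2 heading=N
step 3 (arc(left, 4)): x=6 y=6 heading=W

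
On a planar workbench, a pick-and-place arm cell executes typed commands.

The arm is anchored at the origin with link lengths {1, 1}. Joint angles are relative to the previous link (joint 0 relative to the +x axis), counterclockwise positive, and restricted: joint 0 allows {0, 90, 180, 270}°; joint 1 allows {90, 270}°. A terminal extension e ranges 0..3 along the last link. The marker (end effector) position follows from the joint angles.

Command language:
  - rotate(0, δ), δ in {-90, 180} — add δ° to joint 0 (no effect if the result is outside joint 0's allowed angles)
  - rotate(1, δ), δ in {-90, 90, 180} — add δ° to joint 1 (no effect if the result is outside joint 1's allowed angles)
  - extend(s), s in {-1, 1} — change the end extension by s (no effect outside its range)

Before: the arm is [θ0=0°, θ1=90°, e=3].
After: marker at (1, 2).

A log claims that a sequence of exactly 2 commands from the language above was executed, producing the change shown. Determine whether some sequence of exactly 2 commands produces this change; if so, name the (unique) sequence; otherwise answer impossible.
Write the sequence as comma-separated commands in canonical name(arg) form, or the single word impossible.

extend(-1), extend(-1)

begin: [θ0=0°, θ1=90°, e=3]
t=1 extend(-1) ⇒ [θ0=0°, θ1=90°, e=2]
t=2 extend(-1) ⇒ [θ0=0°, θ1=90°, e=1]
all 49 alternatives checked — unique.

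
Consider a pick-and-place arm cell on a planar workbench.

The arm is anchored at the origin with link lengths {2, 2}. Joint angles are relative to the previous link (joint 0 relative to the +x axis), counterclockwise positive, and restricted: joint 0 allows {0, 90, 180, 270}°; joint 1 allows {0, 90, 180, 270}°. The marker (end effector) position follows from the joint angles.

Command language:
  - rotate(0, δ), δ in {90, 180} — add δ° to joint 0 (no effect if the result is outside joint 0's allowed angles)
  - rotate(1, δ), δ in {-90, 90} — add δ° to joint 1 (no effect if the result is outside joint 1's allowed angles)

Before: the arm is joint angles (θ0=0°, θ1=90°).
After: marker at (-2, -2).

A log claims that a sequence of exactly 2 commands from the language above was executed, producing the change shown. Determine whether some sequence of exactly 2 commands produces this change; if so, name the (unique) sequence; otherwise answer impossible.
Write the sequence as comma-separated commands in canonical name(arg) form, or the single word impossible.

begin: joint angles (θ0=0°, θ1=90°)
1. rotate(0, 90) → joint angles (θ0=90°, θ1=90°)
2. rotate(0, 90) → joint angles (θ0=180°, θ1=90°)
uniquely the one of 16 2-step routes that fits.

rotate(0, 90), rotate(0, 90)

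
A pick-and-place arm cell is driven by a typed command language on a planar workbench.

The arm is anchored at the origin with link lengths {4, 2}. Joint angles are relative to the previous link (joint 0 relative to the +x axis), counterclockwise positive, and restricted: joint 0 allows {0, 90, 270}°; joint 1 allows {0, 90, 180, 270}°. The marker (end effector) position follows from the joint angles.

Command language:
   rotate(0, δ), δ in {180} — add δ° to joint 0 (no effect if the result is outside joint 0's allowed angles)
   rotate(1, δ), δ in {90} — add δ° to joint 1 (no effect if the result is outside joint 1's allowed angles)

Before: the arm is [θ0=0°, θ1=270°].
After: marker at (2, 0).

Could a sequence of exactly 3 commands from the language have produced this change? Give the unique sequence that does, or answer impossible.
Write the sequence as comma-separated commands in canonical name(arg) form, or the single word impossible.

t0: [θ0=0°, θ1=270°]
t=1 rotate(1, 90) ⇒ [θ0=0°, θ1=0°]
t=2 rotate(1, 90) ⇒ [θ0=0°, θ1=90°]
t=3 rotate(1, 90) ⇒ [θ0=0°, θ1=180°]
no rival 3-sequence matches.

rotate(1, 90), rotate(1, 90), rotate(1, 90)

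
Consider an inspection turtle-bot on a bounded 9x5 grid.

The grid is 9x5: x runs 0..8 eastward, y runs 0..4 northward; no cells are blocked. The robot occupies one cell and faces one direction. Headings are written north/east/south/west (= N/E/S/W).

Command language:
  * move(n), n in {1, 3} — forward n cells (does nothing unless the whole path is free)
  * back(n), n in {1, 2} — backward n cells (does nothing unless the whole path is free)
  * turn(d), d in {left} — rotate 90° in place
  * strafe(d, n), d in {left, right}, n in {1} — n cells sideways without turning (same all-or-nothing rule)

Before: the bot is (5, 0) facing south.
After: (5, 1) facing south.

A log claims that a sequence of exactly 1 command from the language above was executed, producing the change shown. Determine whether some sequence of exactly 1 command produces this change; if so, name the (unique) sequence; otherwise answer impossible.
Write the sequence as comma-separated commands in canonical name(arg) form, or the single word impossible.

key: heading stays S — the single command does not turn
start: (5, 0) facing south
t=1 back(1) ⇒ (5, 1) facing south
all 7 alternatives checked — unique.

back(1)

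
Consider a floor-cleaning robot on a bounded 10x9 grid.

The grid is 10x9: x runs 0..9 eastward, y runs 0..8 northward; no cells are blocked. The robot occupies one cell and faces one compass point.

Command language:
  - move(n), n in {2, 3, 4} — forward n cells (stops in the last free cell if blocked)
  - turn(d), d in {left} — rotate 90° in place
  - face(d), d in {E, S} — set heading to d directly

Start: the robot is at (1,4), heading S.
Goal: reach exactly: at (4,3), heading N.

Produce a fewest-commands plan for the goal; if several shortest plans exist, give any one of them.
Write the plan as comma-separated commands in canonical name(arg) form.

start: at (1,4), heading S
1. move(4) → at (1,0), heading S
2. turn(left) → at (1,0), heading E
3. move(3) → at (4,0), heading E
4. turn(left) → at (4,0), heading N
5. move(3) → at (4,3), heading N
minimal: 5 command(s), checked below 5.

move(4), turn(left), move(3), turn(left), move(3)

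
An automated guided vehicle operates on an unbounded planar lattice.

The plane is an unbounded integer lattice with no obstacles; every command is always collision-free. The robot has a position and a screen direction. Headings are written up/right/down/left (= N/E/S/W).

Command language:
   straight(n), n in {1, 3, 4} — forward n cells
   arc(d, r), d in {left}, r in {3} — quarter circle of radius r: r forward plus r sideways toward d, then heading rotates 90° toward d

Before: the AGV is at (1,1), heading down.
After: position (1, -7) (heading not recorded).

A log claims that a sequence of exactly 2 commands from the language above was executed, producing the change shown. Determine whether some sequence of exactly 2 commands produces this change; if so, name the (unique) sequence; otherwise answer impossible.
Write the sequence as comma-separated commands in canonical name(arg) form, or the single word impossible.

t0: at (1,1), heading down
[1] after straight(4): at (1,-3), heading down
[2] after straight(4): at (1,-7), heading down
no other 2-command option fits: unique.

straight(4), straight(4)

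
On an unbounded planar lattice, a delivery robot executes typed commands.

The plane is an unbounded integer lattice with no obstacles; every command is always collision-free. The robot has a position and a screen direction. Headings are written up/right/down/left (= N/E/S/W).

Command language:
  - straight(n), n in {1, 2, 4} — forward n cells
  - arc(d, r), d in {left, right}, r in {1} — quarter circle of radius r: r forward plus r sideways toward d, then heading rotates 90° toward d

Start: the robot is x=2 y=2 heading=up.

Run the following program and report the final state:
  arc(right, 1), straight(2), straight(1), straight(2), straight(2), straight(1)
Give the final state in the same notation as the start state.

x=11 y=3 heading=right

start: x=2 y=2 heading=up
step 1 (arc(right, 1)): x=3 y=3 heading=right
step 2 (straight(2)): x=5 y=3 heading=right
step 3 (straight(1)): x=6 y=3 heading=right
step 4 (straight(2)): x=8 y=3 heading=right
step 5 (straight(2)): x=10 y=3 heading=right
step 6 (straight(1)): x=11 y=3 heading=right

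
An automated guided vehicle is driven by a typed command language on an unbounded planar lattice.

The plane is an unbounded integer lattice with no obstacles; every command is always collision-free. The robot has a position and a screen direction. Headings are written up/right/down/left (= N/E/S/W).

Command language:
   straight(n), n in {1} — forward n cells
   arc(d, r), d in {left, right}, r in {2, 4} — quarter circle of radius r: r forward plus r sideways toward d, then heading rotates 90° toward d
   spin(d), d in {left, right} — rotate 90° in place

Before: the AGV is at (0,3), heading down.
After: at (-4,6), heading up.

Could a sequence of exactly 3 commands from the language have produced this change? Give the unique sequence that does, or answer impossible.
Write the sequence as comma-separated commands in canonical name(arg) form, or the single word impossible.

straight(1), spin(right), arc(right, 4)

key: running arc(right, 4) before straight(1) would end elsewhere — order is forced
from: at (0,3), heading down
step 1 (straight(1)): at (0,2), heading down
step 2 (spin(right)): at (0,2), heading left
step 3 (arc(right, 4)): at (-4,6), heading up
uniquely the one of 343 3-step routes that fits.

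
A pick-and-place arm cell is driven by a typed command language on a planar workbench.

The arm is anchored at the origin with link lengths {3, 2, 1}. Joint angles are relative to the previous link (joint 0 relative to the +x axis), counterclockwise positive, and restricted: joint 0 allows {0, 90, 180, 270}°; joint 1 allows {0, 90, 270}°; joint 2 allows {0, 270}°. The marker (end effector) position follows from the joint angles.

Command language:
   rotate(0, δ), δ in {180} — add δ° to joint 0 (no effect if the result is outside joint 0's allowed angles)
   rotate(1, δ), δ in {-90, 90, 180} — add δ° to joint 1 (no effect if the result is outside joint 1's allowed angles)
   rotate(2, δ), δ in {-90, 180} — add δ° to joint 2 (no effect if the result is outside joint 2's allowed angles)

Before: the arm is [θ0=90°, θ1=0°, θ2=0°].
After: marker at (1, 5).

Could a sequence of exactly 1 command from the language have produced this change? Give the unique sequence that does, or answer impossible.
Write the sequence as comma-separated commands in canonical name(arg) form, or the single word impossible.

rotate(2, -90)

begin: [θ0=90°, θ1=0°, θ2=0°]
1. rotate(2, -90) → [θ0=90°, θ1=0°, θ2=270°]
all 6 alternatives checked — unique.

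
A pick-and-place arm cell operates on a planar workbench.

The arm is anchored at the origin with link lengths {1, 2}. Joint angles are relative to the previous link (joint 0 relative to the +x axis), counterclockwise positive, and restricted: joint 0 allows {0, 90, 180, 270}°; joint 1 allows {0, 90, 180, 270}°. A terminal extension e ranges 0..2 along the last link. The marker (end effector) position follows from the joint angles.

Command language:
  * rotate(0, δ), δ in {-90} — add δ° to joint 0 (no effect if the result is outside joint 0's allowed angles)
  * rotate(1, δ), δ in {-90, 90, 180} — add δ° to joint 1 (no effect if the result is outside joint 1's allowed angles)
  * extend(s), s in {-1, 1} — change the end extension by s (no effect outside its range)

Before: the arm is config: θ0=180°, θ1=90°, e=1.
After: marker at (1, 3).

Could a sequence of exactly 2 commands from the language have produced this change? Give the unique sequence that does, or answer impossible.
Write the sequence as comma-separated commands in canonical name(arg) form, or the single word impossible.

start: config: θ0=180°, θ1=90°, e=1
step 1 (rotate(0, -90)): config: θ0=90°, θ1=90°, e=1
step 2 (rotate(0, -90)): config: θ0=0°, θ1=90°, e=1
no rival 2-sequence matches.

rotate(0, -90), rotate(0, -90)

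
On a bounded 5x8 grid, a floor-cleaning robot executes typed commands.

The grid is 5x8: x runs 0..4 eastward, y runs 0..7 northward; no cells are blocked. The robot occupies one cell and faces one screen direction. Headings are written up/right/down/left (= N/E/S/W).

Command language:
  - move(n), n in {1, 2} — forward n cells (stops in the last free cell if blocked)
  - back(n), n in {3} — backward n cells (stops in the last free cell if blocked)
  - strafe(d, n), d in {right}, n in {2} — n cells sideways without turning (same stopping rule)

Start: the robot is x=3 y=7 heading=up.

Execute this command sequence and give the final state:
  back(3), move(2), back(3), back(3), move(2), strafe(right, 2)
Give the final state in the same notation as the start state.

x=4 y=2 heading=up

begin: x=3 y=7 heading=up
t=1 back(3) ⇒ x=3 y=4 heading=up
t=2 move(2) ⇒ x=3 y=6 heading=up
t=3 back(3) ⇒ x=3 y=3 heading=up
t=4 back(3) ⇒ x=3 y=0 heading=up
t=5 move(2) ⇒ x=3 y=2 heading=up
t=6 strafe(right, 2) ⇒ x=4 y=2 heading=up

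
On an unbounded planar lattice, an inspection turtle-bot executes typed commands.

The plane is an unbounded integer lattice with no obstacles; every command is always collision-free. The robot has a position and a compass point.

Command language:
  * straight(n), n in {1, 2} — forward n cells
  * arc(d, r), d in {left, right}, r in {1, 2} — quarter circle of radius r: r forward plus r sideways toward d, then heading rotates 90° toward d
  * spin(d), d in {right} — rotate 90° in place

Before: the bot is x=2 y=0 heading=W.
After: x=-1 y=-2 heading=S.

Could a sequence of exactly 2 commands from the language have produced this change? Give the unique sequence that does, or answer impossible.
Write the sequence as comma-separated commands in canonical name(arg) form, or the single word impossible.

key: order matters: swapping straight(1) and arc(left, 2) lands elsewhere
initial: x=2 y=0 heading=W
step 1 (straight(1)): x=1 y=0 heading=W
step 2 (arc(left, 2)): x=-1 y=-2 heading=S
all 49 alternatives checked — unique.

straight(1), arc(left, 2)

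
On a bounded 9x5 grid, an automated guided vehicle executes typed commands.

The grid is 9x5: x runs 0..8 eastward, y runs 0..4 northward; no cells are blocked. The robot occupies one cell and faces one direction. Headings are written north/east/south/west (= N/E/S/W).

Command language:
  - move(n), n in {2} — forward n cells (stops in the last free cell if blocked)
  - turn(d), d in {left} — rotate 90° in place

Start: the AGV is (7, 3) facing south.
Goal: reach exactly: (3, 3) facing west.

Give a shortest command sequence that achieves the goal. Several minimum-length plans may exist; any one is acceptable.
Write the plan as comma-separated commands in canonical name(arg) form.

t0: (7, 3) facing south
t=1 turn(left) ⇒ (7, 3) facing east
t=2 turn(left) ⇒ (7, 3) facing north
t=3 turn(left) ⇒ (7, 3) facing west
t=4 move(2) ⇒ (5, 3) facing west
t=5 move(2) ⇒ (3, 3) facing west
minimal: 5 command(s), checked below 5.

turn(left), turn(left), turn(left), move(2), move(2)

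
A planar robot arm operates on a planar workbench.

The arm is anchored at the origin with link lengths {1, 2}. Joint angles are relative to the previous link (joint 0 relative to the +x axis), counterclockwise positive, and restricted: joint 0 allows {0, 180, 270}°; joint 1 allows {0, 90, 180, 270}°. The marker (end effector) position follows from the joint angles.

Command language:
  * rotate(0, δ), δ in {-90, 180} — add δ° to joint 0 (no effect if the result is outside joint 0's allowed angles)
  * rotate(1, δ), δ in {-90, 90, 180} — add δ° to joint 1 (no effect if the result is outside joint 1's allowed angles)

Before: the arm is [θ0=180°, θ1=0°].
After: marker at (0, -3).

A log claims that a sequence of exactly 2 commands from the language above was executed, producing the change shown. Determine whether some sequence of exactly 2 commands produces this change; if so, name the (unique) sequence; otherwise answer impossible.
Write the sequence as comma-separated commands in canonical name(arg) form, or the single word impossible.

key: order matters: swapping rotate(0, 180) and rotate(0, -90) lands elsewhere
from: [θ0=180°, θ1=0°]
t=1 rotate(0, 180) ⇒ [θ0=0°, θ1=0°]
t=2 rotate(0, -90) ⇒ [θ0=270°, θ1=0°]
all 25 alternatives checked — unique.

rotate(0, 180), rotate(0, -90)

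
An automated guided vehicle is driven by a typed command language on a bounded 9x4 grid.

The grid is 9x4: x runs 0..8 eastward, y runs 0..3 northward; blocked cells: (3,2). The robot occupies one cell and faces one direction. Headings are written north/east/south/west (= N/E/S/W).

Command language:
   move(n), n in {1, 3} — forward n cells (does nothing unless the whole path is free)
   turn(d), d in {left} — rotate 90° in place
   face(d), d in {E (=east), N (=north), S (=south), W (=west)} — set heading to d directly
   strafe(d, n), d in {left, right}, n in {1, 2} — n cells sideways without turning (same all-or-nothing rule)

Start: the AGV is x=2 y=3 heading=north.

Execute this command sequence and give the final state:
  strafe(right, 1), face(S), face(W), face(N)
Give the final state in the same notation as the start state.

start: x=2 y=3 heading=north
t=1 strafe(right, 1) ⇒ x=3 y=3 heading=north
t=2 face(S) ⇒ x=3 y=3 heading=south
t=3 face(W) ⇒ x=3 y=3 heading=west
t=4 face(N) ⇒ x=3 y=3 heading=north

x=3 y=3 heading=north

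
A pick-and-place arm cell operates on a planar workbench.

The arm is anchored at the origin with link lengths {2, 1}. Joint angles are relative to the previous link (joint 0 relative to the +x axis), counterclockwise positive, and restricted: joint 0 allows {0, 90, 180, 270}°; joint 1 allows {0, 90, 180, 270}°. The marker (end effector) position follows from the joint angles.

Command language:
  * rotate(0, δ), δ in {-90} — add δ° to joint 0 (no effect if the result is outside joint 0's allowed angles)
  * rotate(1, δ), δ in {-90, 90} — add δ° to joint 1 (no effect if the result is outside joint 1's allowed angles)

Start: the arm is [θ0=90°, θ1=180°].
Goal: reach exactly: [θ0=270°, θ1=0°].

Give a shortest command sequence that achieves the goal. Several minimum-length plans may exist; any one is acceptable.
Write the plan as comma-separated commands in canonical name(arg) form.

rotate(0, -90), rotate(0, -90), rotate(1, -90), rotate(1, -90)

t0: [θ0=90°, θ1=180°]
step 1 (rotate(0, -90)): [θ0=0°, θ1=180°]
step 2 (rotate(0, -90)): [θ0=270°, θ1=180°]
step 3 (rotate(1, -90)): [θ0=270°, θ1=90°]
step 4 (rotate(1, -90)): [θ0=270°, θ1=0°]
nothing shorter than 4 reaches the goal.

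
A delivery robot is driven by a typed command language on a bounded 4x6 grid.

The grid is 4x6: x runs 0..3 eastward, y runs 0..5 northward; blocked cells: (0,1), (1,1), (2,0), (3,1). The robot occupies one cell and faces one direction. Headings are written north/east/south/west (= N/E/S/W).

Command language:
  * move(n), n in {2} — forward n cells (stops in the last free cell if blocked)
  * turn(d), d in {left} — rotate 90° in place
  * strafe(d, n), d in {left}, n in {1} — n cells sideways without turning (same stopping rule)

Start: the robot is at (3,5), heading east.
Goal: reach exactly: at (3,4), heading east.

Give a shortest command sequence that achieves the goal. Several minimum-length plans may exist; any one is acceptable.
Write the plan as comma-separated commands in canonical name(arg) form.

turn(left), turn(left), strafe(left, 1), turn(left), turn(left)

begin: at (3,5), heading east
t=1 turn(left) ⇒ at (3,5), heading north
t=2 turn(left) ⇒ at (3,5), heading west
t=3 strafe(left, 1) ⇒ at (3,4), heading west
t=4 turn(left) ⇒ at (3,4), heading south
t=5 turn(left) ⇒ at (3,4), heading east
nothing shorter than 5 reaches the goal.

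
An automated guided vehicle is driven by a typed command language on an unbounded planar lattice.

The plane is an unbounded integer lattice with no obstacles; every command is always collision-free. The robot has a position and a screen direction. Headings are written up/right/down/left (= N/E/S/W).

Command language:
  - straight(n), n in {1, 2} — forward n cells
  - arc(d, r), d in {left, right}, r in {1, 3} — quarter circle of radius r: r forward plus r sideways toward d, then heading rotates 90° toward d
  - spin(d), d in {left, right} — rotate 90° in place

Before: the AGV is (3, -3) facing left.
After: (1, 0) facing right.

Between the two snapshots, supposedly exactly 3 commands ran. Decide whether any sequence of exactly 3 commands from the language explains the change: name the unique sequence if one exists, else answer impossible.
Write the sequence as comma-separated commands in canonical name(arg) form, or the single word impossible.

key: order matters: swapping arc(right, 3) and straight(1) lands elsewhere
from: (3, -3) facing left
[1] after arc(right, 3): (0, 0) facing up
[2] after spin(right): (0, 0) facing right
[3] after straight(1): (1, 0) facing right
no other 3-command option fits: unique.

arc(right, 3), spin(right), straight(1)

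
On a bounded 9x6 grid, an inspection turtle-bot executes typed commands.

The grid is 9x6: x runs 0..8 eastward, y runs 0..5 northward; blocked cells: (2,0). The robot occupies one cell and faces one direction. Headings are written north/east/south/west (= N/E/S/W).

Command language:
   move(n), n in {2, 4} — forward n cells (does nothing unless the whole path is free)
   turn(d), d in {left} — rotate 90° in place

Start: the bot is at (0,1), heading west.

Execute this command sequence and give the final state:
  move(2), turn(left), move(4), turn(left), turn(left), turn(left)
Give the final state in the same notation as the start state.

at (0,1), heading west

t0: at (0,1), heading west
1. move(2) → at (0,1), heading west
2. turn(left) → at (0,1), heading south
3. move(4) → at (0,1), heading south
4. turn(left) → at (0,1), heading east
5. turn(left) → at (0,1), heading north
6. turn(left) → at (0,1), heading west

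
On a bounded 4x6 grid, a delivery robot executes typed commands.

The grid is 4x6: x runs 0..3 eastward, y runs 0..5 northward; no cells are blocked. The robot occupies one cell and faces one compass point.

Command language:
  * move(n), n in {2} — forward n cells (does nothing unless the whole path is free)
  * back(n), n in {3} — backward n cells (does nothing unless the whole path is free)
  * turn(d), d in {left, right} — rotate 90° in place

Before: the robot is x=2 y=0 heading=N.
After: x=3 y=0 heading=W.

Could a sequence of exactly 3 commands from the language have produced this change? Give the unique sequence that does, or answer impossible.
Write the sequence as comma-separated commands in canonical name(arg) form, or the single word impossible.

turn(left), move(2), back(3)

key: running back(3) before turn(left) would end elsewhere — order is forced
start: x=2 y=0 heading=N
1. turn(left) → x=2 y=0 heading=W
2. move(2) → x=0 y=0 heading=W
3. back(3) → x=3 y=0 heading=W
no rival 3-sequence matches.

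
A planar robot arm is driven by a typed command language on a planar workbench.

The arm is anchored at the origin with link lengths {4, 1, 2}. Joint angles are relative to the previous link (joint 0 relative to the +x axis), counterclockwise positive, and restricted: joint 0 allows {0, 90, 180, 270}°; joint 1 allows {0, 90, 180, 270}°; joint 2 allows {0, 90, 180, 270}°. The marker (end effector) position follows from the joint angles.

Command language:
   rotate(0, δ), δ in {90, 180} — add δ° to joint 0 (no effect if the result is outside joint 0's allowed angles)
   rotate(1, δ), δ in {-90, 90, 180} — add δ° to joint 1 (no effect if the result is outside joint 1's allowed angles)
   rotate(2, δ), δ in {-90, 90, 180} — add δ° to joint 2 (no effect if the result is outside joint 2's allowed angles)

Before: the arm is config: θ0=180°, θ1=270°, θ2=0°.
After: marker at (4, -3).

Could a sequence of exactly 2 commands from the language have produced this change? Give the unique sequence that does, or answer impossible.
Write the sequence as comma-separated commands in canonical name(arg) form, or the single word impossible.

rotate(0, 90), rotate(0, 90)

from: config: θ0=180°, θ1=270°, θ2=0°
t=1 rotate(0, 90) ⇒ config: θ0=270°, θ1=270°, θ2=0°
t=2 rotate(0, 90) ⇒ config: θ0=0°, θ1=270°, θ2=0°
uniquely the one of 64 2-step routes that fits.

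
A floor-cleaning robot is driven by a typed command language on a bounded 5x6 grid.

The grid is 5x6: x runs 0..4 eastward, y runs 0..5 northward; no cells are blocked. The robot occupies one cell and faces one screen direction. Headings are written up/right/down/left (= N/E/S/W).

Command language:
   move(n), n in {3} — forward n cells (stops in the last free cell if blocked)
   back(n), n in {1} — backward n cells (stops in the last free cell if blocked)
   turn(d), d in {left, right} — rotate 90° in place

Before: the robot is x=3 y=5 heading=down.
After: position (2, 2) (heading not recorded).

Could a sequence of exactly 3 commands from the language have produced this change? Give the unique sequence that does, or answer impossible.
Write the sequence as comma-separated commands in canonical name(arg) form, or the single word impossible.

move(3), turn(left), back(1)

key: running back(1) before move(3) would end elsewhere — order is forced
from: x=3 y=5 heading=down
[1] after move(3): x=3 y=2 heading=down
[2] after turn(left): x=3 y=2 heading=right
[3] after back(1): x=2 y=2 heading=right
all 64 alternatives checked — unique.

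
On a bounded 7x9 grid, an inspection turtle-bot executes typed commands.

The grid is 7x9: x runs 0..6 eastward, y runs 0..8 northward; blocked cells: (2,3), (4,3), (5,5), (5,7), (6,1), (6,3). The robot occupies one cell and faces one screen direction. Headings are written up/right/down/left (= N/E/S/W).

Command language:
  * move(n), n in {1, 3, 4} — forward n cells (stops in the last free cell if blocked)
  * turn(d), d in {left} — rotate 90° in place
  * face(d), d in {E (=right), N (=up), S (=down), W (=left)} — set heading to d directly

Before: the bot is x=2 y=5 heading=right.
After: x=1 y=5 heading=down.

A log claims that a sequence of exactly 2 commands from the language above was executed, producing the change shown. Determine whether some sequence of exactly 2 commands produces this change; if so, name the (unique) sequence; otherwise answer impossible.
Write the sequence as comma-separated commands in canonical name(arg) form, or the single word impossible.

impossible

checked all 2-command options: none fits.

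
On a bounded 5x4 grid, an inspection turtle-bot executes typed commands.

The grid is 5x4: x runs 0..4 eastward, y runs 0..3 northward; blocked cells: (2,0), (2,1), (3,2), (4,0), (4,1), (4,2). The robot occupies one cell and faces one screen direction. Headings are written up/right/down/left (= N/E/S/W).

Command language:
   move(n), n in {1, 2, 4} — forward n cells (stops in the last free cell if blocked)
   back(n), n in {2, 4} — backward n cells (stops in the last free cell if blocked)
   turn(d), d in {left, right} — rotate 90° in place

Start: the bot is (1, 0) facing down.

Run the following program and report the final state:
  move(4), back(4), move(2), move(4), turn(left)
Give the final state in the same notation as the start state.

(1, 0) facing right

initial: (1, 0) facing down
t=1 move(4) ⇒ (1, 0) facing down
t=2 back(4) ⇒ (1, 3) facing down
t=3 move(2) ⇒ (1, 1) facing down
t=4 move(4) ⇒ (1, 0) facing down
t=5 turn(left) ⇒ (1, 0) facing right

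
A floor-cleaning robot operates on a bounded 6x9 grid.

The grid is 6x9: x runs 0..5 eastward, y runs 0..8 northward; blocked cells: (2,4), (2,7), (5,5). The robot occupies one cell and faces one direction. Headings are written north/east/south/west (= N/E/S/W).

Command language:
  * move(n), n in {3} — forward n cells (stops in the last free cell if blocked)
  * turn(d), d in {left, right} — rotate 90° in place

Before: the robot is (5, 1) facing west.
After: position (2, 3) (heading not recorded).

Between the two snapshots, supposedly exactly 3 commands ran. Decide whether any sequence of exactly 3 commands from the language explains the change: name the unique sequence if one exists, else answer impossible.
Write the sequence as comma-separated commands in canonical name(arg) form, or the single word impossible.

move(3), turn(right), move(3)

key: the second move(3) is stopped early by the blocked cell at (2,4)
start: (5, 1) facing west
[1] after move(3): (2, 1) facing west
[2] after turn(right): (2, 1) facing north
[3] after move(3): (2, 3) facing north
uniquely the one of 27 3-step routes that fits.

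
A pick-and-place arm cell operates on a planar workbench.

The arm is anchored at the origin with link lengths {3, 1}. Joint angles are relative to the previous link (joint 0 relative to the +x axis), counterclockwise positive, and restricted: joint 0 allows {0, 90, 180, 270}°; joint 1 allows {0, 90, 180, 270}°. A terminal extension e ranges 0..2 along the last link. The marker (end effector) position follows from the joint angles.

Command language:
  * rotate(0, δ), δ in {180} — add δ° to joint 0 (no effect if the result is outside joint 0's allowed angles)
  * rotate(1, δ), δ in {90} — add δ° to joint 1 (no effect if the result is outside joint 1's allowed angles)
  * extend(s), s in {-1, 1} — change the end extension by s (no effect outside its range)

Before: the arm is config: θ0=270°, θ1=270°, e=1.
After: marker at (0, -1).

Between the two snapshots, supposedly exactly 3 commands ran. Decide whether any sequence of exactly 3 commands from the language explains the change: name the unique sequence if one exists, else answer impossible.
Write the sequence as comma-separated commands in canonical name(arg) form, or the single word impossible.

t0: config: θ0=270°, θ1=270°, e=1
t=1 rotate(1, 90) ⇒ config: θ0=270°, θ1=0°, e=1
t=2 rotate(1, 90) ⇒ config: θ0=270°, θ1=90°, e=1
t=3 rotate(1, 90) ⇒ config: θ0=270°, θ1=180°, e=1
no other 3-command option fits: unique.

rotate(1, 90), rotate(1, 90), rotate(1, 90)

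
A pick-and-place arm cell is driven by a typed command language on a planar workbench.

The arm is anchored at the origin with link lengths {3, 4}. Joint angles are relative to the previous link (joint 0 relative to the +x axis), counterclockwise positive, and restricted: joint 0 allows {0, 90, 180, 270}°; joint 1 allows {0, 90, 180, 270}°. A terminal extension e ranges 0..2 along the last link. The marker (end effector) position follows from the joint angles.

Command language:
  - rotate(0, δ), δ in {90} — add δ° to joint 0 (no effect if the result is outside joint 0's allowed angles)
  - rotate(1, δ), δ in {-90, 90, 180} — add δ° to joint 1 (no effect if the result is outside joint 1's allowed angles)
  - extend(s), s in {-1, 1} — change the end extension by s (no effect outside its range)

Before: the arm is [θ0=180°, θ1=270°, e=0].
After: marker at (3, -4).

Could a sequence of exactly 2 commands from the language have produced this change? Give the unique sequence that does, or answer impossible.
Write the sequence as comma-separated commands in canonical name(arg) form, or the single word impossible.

rotate(0, 90), rotate(0, 90)

from: [θ0=180°, θ1=270°, e=0]
step 1 (rotate(0, 90)): [θ0=270°, θ1=270°, e=0]
step 2 (rotate(0, 90)): [θ0=0°, θ1=270°, e=0]
no rival 2-sequence matches.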